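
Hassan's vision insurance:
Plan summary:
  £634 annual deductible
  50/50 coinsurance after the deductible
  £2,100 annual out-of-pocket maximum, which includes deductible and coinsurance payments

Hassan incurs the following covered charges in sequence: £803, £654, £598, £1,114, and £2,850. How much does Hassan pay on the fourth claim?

Claim 1 (£803): deductible takes £634, £169 remains; coinsurance £169 × 50% = £84.50. Cost to member: £718.50. OOP to date £718.50.
Claim 2 (£654): deductible already satisfied, so member's share is 50% × £654 = £327. Cost to member: £327. OOP to date £1,045.50.
Claim 3 (£598): 50% coinsurance on £598 = £299. Member pays £299; OOP now £1,344.50.
Claim 4 (£1,114): 50% coinsurance on £1,114 = £557. Cost to member: £557. OOP to date £1,901.50.

£557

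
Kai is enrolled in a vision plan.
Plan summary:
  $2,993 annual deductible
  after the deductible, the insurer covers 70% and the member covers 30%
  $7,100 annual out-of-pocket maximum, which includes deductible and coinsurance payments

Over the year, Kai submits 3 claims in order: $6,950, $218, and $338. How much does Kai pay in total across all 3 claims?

#1 ($6,950): $2,993 finishes the deductible; $3,957 goes to coinsurance; coinsurance $3,957 × 30% = $1,187.10. Cost to member: $4,180.10. OOP to date $4,180.10.
#2 ($218): deductible already satisfied, so member's share is 30% × $218 = $65.40. Member pays $65.40; OOP now $4,245.50.
#3 ($338): deductible met; 30% of $338 = $101.40. Cost to member: $101.40. OOP to date $4,346.90.
Total paid by the member: $4,180.10 + $65.40 + $101.40 = $4,346.90.

$4,346.90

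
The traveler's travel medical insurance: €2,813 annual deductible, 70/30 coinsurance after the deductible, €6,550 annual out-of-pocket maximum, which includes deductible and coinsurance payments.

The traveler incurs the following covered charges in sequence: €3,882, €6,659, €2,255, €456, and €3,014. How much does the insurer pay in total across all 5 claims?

€9,716

#1 (€3,882): €2,813 finishes the deductible; €1,069 goes to coinsurance; coinsurance €1,069 × 30% = €320.70. Cost to traveler: €3,133.70. OOP to date €3,133.70. Plan pays €3,882 − €3,133.70 = €748.30.
#2 (€6,659): deductible already satisfied, so traveler's share is 30% × €6,659 = €1,997.70. Traveler owes €1,997.70 (running OOP €5,131.40). Plan pays €6,659 − €1,997.70 = €4,661.30.
#3 (€2,255): deductible met; 30% of €2,255 = €676.50. Traveler owes €676.50 (running OOP €5,807.90). Plan pays €2,255 − €676.50 = €1,578.50.
#4 (€456): 30% coinsurance on €456 = €136.80. Traveler owes €136.80 (running OOP €5,944.70). Plan pays €456 − €136.80 = €319.20.
#5 (€3,014): deductible met; 30% of €3,014 = €904.20. OOP would hit €6,848.90 > €6,550, so the cap limits the traveler to €6,550 − €5,944.70 = €605.30. Plan pays €3,014 − €605.30 = €2,408.70.
Insurer total: €748.30 + €4,661.30 + €1,578.50 + €319.20 + €2,408.70 = €9,716.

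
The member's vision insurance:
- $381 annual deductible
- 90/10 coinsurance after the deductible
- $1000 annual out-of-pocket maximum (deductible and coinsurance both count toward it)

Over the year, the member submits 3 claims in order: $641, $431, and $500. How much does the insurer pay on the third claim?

Bill 1, $641: $381 to deductible, leaving $260; member's 10% is $26. Member owes $407 (running OOP $407). Plan pays $641 − $407 = $234.
Bill 2, $431: deductible met; 10% of $431 = $43.10. Cost to member: $43.10. OOP to date $450.10. Plan pays $431 − $43.10 = $387.90.
Bill 3, $500: deductible met; 10% of $500 = $50. Cost to member: $50. OOP to date $500.10. Insurer: $500 − $50 = $450.

$450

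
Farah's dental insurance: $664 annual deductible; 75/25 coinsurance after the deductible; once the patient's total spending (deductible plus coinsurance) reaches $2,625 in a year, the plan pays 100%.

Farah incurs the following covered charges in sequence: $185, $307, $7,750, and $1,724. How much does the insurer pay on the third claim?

$5,683.50

Claim 1 ($185): entire amount goes to the deductible. Patient pays $185; OOP now $185. Insurer: $185 − $185 = $0.
Claim 2 ($307): all of it applies to the deductible. Patient pays $307; OOP now $492. Plan pays $307 − $307 = $0.
Claim 3 ($7,750): $172 to deductible, leaving $7,578; coinsurance $7,578 × 25% = $1,894.50. Patient pays $2,066.50; OOP now $2,558.50. Plan pays $7,750 − $2,066.50 = $5,683.50.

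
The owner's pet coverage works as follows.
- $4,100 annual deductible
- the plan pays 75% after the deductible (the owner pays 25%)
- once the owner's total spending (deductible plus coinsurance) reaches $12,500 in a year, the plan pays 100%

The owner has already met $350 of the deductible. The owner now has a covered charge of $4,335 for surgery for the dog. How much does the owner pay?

$350 of the $4,100 deductible is already met, leaving $3,750.
That leaves $4,335 − $3,750 = $585 for coinsurance.
25% of $585 = $146.25 falls to the owner.
That puts the owner's cost at $3,750 + $146.25 = $3,896.25 before any cap.
Year-to-date out-of-pocket becomes $350 + $3,896.25 = $4,246.25, still under the $12,500 maximum, so no cap applies.

$3,896.25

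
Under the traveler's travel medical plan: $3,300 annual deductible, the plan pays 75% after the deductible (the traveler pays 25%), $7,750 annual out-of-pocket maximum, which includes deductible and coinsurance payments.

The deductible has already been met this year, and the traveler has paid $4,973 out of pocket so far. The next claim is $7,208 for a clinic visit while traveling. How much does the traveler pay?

$1,802

With the deductible met, the entire $7,208 is subject to coinsurance.
Coinsurance: $7,208 × 25% = $1,802.
Total out-of-pocket so far would be $4,973 + $1,802 = $6,775, below the $7,750 cap — no reduction.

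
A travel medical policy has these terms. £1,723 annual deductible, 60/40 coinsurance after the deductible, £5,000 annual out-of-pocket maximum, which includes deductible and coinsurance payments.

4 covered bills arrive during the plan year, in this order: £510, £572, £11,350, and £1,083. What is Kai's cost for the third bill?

£3,918

Claim 1 — £510: entire amount goes to the deductible. Traveler owes £510 (running OOP £510).
Claim 2 — £572: fully absorbed by the deductible. Traveler pays £572; OOP now £1,082.
Claim 3 — £11,350: £641 finishes the deductible; £10,709 goes to coinsurance; 40% of £10,709 = £4,283.60. Claim cost before the cap: £641 + £4,283.60 = £4,924.60. Adding that to £1,082 gives £6,006.60, past the £5,000 cap; traveler pays only £5,000 − £1,082 = £3,918.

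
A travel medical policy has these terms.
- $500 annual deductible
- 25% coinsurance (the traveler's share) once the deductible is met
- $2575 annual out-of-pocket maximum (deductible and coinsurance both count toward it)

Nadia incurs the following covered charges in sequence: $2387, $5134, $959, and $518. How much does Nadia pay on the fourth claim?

Claim 1 ($2387): $500 to deductible, leaving $1887; traveler's 25% is $471.75. Cost to traveler: $971.75. OOP to date $971.75.
Claim 2 ($5134): 25% coinsurance on $5134 = $1283.50. Cost to traveler: $1283.50. OOP to date $2255.25.
Claim 3 ($959): deductible already satisfied, so traveler's share is 25% × $959 = $239.75. Traveler pays $239.75; OOP now $2495.
Claim 4 ($518): deductible already satisfied, so traveler's share is 25% × $518 = $129.50. Adding that to $2495 gives $2624.50, past the $2575 cap; traveler pays only $2575 − $2495 = $80.

$80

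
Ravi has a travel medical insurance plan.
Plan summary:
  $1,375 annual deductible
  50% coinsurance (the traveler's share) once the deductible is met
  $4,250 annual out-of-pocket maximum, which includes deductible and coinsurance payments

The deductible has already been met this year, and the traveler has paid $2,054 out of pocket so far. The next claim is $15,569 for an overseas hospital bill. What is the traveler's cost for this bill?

The deductible is already satisfied, so the full bill goes to coinsurance.
Traveler's 50% share of $15,569 is $7,784.50.
Year-to-date out-of-pocket would reach $2,054 + $7,784.50 = $9,838.50, above the $4,250 maximum, so the traveler pays only $4,250 − $2,054 = $2,196.

$2,196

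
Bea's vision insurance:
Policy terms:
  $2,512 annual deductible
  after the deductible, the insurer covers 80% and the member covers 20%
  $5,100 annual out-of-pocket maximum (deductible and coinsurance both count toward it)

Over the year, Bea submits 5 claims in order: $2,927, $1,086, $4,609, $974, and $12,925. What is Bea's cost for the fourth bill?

Claim 1 ($2,927): $2,512 finishes the deductible; $415 goes to coinsurance; coinsurance $415 × 20% = $83. Member owes $2,595 (running OOP $2,595).
Claim 2 ($1,086): deductible met; 20% of $1,086 = $217.20. Cost to member: $217.20. OOP to date $2,812.20.
Claim 3 ($4,609): deductible already satisfied, so member's share is 20% × $4,609 = $921.80. Member pays $921.80; OOP now $3,734.
Claim 4 ($974): 20% coinsurance on $974 = $194.80. Cost to member: $194.80. OOP to date $3,928.80.

$194.80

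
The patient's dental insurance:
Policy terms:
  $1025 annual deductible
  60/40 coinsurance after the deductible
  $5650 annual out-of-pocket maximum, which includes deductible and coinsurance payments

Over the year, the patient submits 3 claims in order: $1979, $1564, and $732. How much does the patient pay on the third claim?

$292.80

Claim 1 ($1979): $1025 to deductible, leaving $954; 40% of $954 = $381.60. Patient pays $1406.60; OOP now $1406.60.
Claim 2 ($1564): deductible already satisfied, so patient's share is 40% × $1564 = $625.60. Patient owes $625.60 (running OOP $2032.20).
Claim 3 ($732): deductible already satisfied, so patient's share is 40% × $732 = $292.80. Patient owes $292.80 (running OOP $2325).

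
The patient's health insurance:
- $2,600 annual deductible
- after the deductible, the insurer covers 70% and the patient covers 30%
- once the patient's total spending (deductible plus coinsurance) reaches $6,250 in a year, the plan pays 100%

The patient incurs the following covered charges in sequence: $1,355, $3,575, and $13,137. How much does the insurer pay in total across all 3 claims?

$11,817

Bill 1, $1,355: all of it applies to the deductible. Patient owes $1,355 (running OOP $1,355). Plan pays $1,355 − $1,355 = $0.
Bill 2, $3,575: $1,245 finishes the deductible; $2,330 goes to coinsurance; patient's 30% is $699. Cost to patient: $1,944. OOP to date $3,299. Plan pays $3,575 − $1,944 = $1,631.
Bill 3, $13,137: deductible already satisfied, so patient's share is 30% × $13,137 = $3,941.10. That would push OOP to $7,240.10, over the $6,250 cap, so patient pays $6,250 − $3,299 = $2,951. Insurer: $13,137 − $2,951 = $10,186.
Insurer total = bills − patient's total = $18,067 − $6,250 = $11,817.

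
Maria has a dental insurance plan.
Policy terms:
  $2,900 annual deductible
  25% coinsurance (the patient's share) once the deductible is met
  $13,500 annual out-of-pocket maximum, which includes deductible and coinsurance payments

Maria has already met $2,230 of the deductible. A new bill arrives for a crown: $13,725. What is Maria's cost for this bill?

Deductible still to meet: $2,900 − $2,230 = $670.
After the $670 deductible portion, $13,725 − $670 = $13,055 is subject to coinsurance.
Coinsurance: $13,055 × 25% = $3,263.75.
Patient responsibility before any cap: $670 + $3,263.75 = $3,933.75.
Cumulative spending $2,230 + $3,933.75 = $6,163.75 stays under the $13,500 maximum.

$3,933.75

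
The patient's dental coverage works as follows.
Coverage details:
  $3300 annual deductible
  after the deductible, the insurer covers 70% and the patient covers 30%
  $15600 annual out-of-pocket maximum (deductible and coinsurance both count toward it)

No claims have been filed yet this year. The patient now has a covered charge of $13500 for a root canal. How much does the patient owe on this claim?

The full $3300 deductible is still open; $3300 of this bill applies to it.
That leaves $13500 − $3300 = $10200 for coinsurance.
30% of $10200 = $3060 falls to the patient.
Patient responsibility before any cap: $3300 + $3060 = $6360.
Total out-of-pocket so far would be $0 + $6360 = $6360, below the $15600 cap — no reduction.

$6360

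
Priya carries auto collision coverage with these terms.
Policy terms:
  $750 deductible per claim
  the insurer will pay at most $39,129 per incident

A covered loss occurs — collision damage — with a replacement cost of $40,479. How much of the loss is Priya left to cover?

$1,350

After the deductible, $40,479 − $750 = $39,729 remains.
$39,729 exceeds the $39,129 limit, so the insurer pays the limit: $39,129.
Driver's share is the uncovered remainder: $40,479 − $39,129 = $1,350.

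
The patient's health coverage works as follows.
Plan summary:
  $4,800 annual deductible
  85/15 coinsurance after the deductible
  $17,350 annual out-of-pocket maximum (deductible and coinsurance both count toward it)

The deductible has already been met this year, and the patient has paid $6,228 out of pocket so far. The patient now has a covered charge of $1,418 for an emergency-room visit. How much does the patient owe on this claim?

With the deductible met, the entire $1,418 is subject to coinsurance.
Coinsurance: $1,418 × 15% = $212.70.
Year-to-date out-of-pocket becomes $6,228 + $212.70 = $6,440.70, still under the $17,350 maximum, so no cap applies.

$212.70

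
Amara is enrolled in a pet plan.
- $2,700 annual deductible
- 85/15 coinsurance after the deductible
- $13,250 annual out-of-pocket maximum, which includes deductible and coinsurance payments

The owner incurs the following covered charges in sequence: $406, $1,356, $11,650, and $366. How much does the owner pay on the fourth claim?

Claim 1 — $406: entire amount goes to the deductible. Cost to owner: $406. OOP to date $406.
Claim 2 — $1,356: all of it applies to the deductible. Cost to owner: $1,356. OOP to date $1,762.
Claim 3 — $11,650: $938 to deductible, leaving $10,712; coinsurance $10,712 × 15% = $1,606.80. Owner owes $2,544.80 (running OOP $4,306.80).
Claim 4 — $366: deductible met; 15% of $366 = $54.90. Owner owes $54.90 (running OOP $4,361.70).

$54.90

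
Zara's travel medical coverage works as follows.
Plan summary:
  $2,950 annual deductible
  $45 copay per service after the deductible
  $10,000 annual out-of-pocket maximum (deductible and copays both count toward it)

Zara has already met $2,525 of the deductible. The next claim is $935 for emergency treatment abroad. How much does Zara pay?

Remaining deductible: $2,950 − $2,525 = $425.
The remaining $510 (= $935 − $425) moves to the copay.
Copay on this service: $45.
So the traveler owes $425 + $45 = $470 before any cap.
Total out-of-pocket so far would be $2,525 + $470 = $2,995, below the $10,000 cap — no reduction.

$470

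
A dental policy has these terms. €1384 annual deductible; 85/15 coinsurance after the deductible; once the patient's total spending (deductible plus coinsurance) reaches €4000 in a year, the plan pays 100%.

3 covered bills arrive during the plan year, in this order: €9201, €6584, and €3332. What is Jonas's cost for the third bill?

Claim 1 (€9201): €1384 finishes the deductible; €7817 goes to coinsurance; 15% of €7817 = €1172.55. Patient pays €2556.55; OOP now €2556.55.
Claim 2 (€6584): deductible met; 15% of €6584 = €987.60. Patient pays €987.60; OOP now €3544.15.
Claim 3 (€3332): 15% coinsurance on €3332 = €499.80. That would push OOP to €4043.95, over the €4000 cap, so patient pays €4000 − €3544.15 = €455.85.

€455.85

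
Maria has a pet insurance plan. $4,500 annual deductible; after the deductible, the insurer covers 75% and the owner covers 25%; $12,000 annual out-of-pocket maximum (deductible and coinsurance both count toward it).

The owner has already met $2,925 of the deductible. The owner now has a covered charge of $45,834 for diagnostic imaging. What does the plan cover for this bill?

Deductible still to meet: $4,500 − $2,925 = $1,575.
After the $1,575 deductible portion, $45,834 − $1,575 = $44,259 is subject to coinsurance.
25% of $44,259 = $11,064.75 falls to the owner.
Owner responsibility before any cap: $1,575 + $11,064.75 = $12,639.75.
Adding $12,639.75 to the $2,925 already spent would give $15,564.75, which exceeds the $12,000 cap; the owner pays just $12,000 − $2,925 = $9,075.
The plan picks up $45,834 − $9,075 = $36,759.

$36,759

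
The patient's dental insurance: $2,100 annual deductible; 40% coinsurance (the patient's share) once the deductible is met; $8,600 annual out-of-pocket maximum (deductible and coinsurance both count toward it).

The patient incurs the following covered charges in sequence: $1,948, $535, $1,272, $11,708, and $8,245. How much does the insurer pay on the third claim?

Claim 1 ($1,948): all of it applies to the deductible. Patient pays $1,948; OOP now $1,948. Plan pays $1,948 − $1,948 = $0.
Claim 2 ($535): $152 finishes the deductible; $383 goes to coinsurance; 40% of $383 = $153.20. Patient pays $305.20; OOP now $2,253.20. Insurer: $535 − $305.20 = $229.80.
Claim 3 ($1,272): deductible met; 40% of $1,272 = $508.80. Cost to patient: $508.80. OOP to date $2,762. Plan pays $1,272 − $508.80 = $763.20.

$763.20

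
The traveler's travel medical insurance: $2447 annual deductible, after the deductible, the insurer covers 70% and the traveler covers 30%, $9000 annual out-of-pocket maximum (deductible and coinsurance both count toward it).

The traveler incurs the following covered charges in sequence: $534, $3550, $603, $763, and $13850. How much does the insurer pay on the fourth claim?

$534.10

Bill 1, $534: fully absorbed by the deductible. Cost to traveler: $534. OOP to date $534. Plan pays $534 − $534 = $0.
Bill 2, $3550: $1913 to deductible, leaving $1637; traveler's 30% is $491.10. Cost to traveler: $2404.10. OOP to date $2938.10. Plan pays $3550 − $2404.10 = $1145.90.
Bill 3, $603: deductible already satisfied, so traveler's share is 30% × $603 = $180.90. Cost to traveler: $180.90. OOP to date $3119. Insurer: $603 − $180.90 = $422.10.
Bill 4, $763: deductible met; 30% of $763 = $228.90. Traveler owes $228.90 (running OOP $3347.90). Plan pays $763 − $228.90 = $534.10.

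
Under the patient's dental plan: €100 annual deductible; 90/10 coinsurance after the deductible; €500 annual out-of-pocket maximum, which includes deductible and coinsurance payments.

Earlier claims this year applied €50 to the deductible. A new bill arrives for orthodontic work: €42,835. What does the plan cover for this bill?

€42,385

Remaining deductible: €100 − €50 = €50.
That leaves €42,835 − €50 = €42,785 for coinsurance.
10% of €42,785 = €4,278.50 falls to the patient.
That puts the patient's cost at €50 + €4,278.50 = €4,328.50 before any cap.
Year-to-date out-of-pocket would reach €50 + €4,328.50 = €4,378.50, above the €500 maximum, so the patient pays only €500 − €50 = €450.
The plan picks up €42,835 − €450 = €42,385.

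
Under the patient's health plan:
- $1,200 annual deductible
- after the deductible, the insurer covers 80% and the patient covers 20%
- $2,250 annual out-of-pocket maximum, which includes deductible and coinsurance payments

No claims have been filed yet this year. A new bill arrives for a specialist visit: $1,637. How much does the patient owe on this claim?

The full $1,200 deductible is still open; $1,200 of this bill applies to it.
After the $1,200 deductible portion, $1,637 − $1,200 = $437 is subject to coinsurance.
20% of $437 = $87.40 falls to the patient.
So the patient owes $1,200 + $87.40 = $1,287.40 before any cap.
Total out-of-pocket so far would be $0 + $1,287.40 = $1,287.40, below the $2,250 cap — no reduction.

$1,287.40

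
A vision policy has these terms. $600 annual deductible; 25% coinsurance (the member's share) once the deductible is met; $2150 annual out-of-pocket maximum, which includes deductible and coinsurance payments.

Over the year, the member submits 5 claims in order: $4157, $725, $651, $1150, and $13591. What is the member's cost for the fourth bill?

$287.50

#1 ($4157): deductible takes $600, $3557 remains; 25% of $3557 = $889.25. Member pays $1489.25; OOP now $1489.25.
#2 ($725): deductible already satisfied, so member's share is 25% × $725 = $181.25. Member pays $181.25; OOP now $1670.50.
#3 ($651): deductible already satisfied, so member's share is 25% × $651 = $162.75. Cost to member: $162.75. OOP to date $1833.25.
#4 ($1150): deductible met; 25% of $1150 = $287.50. Member pays $287.50; OOP now $2120.75.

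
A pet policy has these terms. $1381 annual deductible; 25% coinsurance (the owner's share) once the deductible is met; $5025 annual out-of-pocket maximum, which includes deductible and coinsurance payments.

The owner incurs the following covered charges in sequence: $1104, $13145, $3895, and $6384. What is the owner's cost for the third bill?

$427

#1 ($1104): all of it applies to the deductible. Cost to owner: $1104. OOP to date $1104.
#2 ($13145): $277 finishes the deductible; $12868 goes to coinsurance; 25% of $12868 = $3217. Cost to owner: $3494. OOP to date $4598.
#3 ($3895): deductible already satisfied, so owner's share is 25% × $3895 = $973.75. Adding that to $4598 gives $5571.75, past the $5025 cap; owner pays only $5025 − $4598 = $427.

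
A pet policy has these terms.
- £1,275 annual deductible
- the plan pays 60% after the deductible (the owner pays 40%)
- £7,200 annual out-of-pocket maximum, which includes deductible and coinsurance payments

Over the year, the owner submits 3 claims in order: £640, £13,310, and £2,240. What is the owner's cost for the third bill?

£855

Claim 1 — £640: fully absorbed by the deductible. Cost to owner: £640. OOP to date £640.
Claim 2 — £13,310: £635 to deductible, leaving £12,675; coinsurance £12,675 × 40% = £5,070. Owner owes £5,705 (running OOP £6,345).
Claim 3 — £2,240: deductible already satisfied, so owner's share is 40% × £2,240 = £896. That would push OOP to £7,241, over the £7,200 cap, so owner pays £7,200 − £6,345 = £855.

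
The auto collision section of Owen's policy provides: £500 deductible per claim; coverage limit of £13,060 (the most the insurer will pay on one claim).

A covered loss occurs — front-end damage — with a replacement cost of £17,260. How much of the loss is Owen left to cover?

£4,200

Subtract the deductible: £17,260 − £500 = £16,760.
Since £16,760 > £13,060, the payout is capped at £13,060.
Out of pocket: £17,260 − £13,060 = £4,200.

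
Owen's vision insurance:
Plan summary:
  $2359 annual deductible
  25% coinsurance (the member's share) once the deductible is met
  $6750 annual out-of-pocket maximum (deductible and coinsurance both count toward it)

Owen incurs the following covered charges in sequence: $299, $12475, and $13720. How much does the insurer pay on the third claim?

Bill 1, $299: fully absorbed by the deductible. Member owes $299 (running OOP $299). Plan pays $299 − $299 = $0.
Bill 2, $12475: deductible takes $2060, $10415 remains; 25% of $10415 = $2603.75. Cost to member: $4663.75. OOP to date $4962.75. Plan pays $12475 − $4663.75 = $7811.25.
Bill 3, $13720: 25% coinsurance on $13720 = $3430. Adding that to $4962.75 gives $8392.75, past the $6750 cap; member pays only $6750 − $4962.75 = $1787.25. Plan pays $13720 − $1787.25 = $11932.75.

$11932.75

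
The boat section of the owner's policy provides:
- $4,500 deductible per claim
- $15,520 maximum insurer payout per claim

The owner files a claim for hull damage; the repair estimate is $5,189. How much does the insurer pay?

Less the $4,500 deductible: $5,189 − $4,500 = $689.
That's under the $15,520 cap, so the insurer reimburses the full $689.

$689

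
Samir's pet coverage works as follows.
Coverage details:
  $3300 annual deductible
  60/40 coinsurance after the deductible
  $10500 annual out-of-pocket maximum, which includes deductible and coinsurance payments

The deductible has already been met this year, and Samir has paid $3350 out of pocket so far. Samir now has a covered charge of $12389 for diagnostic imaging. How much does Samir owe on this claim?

With the deductible met, the entire $12389 is subject to coinsurance.
Owner's 40% share of $12389 is $4955.60.
Year-to-date out-of-pocket becomes $3350 + $4955.60 = $8305.60, still under the $10500 maximum, so no cap applies.

$4955.60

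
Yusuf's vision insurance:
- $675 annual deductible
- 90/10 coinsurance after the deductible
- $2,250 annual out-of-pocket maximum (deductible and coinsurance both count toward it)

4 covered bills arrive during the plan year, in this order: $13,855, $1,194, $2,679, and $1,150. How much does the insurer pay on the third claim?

#1 ($13,855): deductible takes $675, $13,180 remains; 10% of $13,180 = $1,318. Member owes $1,993 (running OOP $1,993). Insurer: $13,855 − $1,993 = $11,862.
#2 ($1,194): deductible met; 10% of $1,194 = $119.40. Cost to member: $119.40. OOP to date $2,112.40. Insurer: $1,194 − $119.40 = $1,074.60.
#3 ($2,679): 10% coinsurance on $2,679 = $267.90. That would push OOP to $2,380.30, over the $2,250 cap, so member pays $2,250 − $2,112.40 = $137.60. Insurer: $2,679 − $137.60 = $2,541.40.

$2,541.40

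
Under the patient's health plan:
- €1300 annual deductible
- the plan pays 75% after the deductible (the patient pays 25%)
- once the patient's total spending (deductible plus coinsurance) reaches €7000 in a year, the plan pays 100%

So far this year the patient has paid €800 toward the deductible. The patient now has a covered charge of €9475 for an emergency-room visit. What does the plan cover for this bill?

Deductible still to meet: €1300 − €800 = €500.
After the €500 deductible portion, €9475 − €500 = €8975 is subject to coinsurance.
25% of €8975 = €2243.75 falls to the patient.
Patient responsibility before any cap: €500 + €2243.75 = €2743.75.
Total out-of-pocket so far would be €800 + €2743.75 = €3543.75, below the €7000 cap — no reduction.
The plan picks up €9475 − €2743.75 = €6731.25.

€6731.25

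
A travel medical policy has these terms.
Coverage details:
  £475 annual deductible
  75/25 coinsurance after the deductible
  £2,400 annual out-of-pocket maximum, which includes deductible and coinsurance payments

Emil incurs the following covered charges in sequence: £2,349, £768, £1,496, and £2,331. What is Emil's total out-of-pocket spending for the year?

Claim 1 — £2,349: deductible takes £475, £1,874 remains; traveler's 25% is £468.50. Traveler pays £943.50; OOP now £943.50.
Claim 2 — £768: deductible already satisfied, so traveler's share is 25% × £768 = £192. Traveler pays £192; OOP now £1,135.50.
Claim 3 — £1,496: 25% coinsurance on £1,496 = £374. Cost to traveler: £374. OOP to date £1,509.50.
Claim 4 — £2,331: deductible already satisfied, so traveler's share is 25% × £2,331 = £582.75. Cost to traveler: £582.75. OOP to date £2,092.25.
Summing the traveler's payments: £943.50 + £192 + £374 + £582.75 = £2,092.25.

£2,092.25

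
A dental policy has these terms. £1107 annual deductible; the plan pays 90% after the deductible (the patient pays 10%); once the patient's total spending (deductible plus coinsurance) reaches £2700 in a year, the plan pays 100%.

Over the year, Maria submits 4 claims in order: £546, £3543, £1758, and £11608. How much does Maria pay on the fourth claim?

#1 (£546): fully absorbed by the deductible. Cost to patient: £546. OOP to date £546.
#2 (£3543): deductible takes £561, £2982 remains; patient's 10% is £298.20. Patient pays £859.20; OOP now £1405.20.
#3 (£1758): deductible already satisfied, so patient's share is 10% × £1758 = £175.80. Cost to patient: £175.80. OOP to date £1581.
#4 (£11608): deductible met; 10% of £11608 = £1160.80. Adding that to £1581 gives £2741.80, past the £2700 cap; patient pays only £2700 − £1581 = £1119.

£1119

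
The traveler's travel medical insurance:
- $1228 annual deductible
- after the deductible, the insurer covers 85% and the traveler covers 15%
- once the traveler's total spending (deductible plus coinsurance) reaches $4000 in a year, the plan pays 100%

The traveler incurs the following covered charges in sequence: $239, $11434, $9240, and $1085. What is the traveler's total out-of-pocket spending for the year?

$4000

#1 ($239): all of it applies to the deductible. Traveler pays $239; OOP now $239.
#2 ($11434): $989 finishes the deductible; $10445 goes to coinsurance; traveler's 15% is $1566.75. Traveler pays $2555.75; OOP now $2794.75.
#3 ($9240): deductible met; 15% of $9240 = $1386. That would push OOP to $4180.75, over the $4000 cap, so traveler pays $4000 − $2794.75 = $1205.25.
#4 ($1085): 15% coinsurance on $1085 = $162.75. OOP would hit $4162.75 > $4000, so the cap limits the traveler to $4000 − $4000 = $0.
Total paid by the traveler: $239 + $2555.75 + $1205.25 + $0 = $4000.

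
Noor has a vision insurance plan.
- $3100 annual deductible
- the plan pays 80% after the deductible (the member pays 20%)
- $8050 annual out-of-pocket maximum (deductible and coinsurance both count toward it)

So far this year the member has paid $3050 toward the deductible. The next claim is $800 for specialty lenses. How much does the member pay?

$200

Remaining deductible: $3100 − $3050 = $50.
The remaining $750 (= $800 − $50) moves to coinsurance.
Coinsurance: $750 × 20% = $150.
That puts the member's cost at $50 + $150 = $200 before any cap.
Total out-of-pocket so far would be $3050 + $200 = $3250, below the $8050 cap — no reduction.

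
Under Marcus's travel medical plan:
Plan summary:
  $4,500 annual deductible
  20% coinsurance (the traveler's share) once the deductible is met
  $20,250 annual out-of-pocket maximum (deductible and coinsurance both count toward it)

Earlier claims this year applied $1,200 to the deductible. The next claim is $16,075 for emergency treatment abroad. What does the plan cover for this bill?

$10,220

Remaining deductible: $4,500 − $1,200 = $3,300.
After the $3,300 deductible portion, $16,075 − $3,300 = $12,775 is subject to coinsurance.
20% of $12,775 = $2,555 falls to the traveler.
So the traveler owes $3,300 + $2,555 = $5,855 before any cap.
Total out-of-pocket so far would be $1,200 + $5,855 = $7,055, below the $20,250 cap — no reduction.
The plan picks up $16,075 − $5,855 = $10,220.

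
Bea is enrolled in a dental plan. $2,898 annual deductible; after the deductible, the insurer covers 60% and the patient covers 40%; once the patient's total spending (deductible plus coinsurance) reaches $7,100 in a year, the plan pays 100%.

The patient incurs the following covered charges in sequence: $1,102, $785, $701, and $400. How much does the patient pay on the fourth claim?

Bill 1, $1,102: all of it applies to the deductible. Cost to patient: $1,102. OOP to date $1,102.
Bill 2, $785: entire amount goes to the deductible. Cost to patient: $785. OOP to date $1,887.
Bill 3, $701: all of it applies to the deductible. Patient pays $701; OOP now $2,588.
Bill 4, $400: deductible takes $310, $90 remains; coinsurance $90 × 40% = $36. Patient owes $346 (running OOP $2,934).

$346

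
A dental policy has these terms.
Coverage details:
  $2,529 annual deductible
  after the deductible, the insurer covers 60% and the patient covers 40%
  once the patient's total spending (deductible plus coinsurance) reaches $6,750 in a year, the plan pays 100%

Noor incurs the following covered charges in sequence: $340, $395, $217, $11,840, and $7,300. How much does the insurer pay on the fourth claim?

Claim 1 — $340: fully absorbed by the deductible. Cost to patient: $340. OOP to date $340. Plan pays $340 − $340 = $0.
Claim 2 — $395: all of it applies to the deductible. Cost to patient: $395. OOP to date $735. Plan pays $395 − $395 = $0.
Claim 3 — $217: fully absorbed by the deductible. Cost to patient: $217. OOP to date $952. Insurer: $217 − $217 = $0.
Claim 4 — $11,840: deductible takes $1,577, $10,263 remains; patient's 40% is $4,105.20. Patient pays $5,682.20; OOP now $6,634.20. Insurer: $11,840 − $5,682.20 = $6,157.80.

$6,157.80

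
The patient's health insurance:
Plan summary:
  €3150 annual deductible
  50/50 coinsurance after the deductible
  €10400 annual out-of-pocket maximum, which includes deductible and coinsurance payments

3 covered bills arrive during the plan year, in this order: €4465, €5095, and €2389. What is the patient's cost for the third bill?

#1 (€4465): deductible takes €3150, €1315 remains; coinsurance €1315 × 50% = €657.50. Patient owes €3807.50 (running OOP €3807.50).
#2 (€5095): 50% coinsurance on €5095 = €2547.50. Cost to patient: €2547.50. OOP to date €6355.
#3 (€2389): 50% coinsurance on €2389 = €1194.50. Patient owes €1194.50 (running OOP €7549.50).

€1194.50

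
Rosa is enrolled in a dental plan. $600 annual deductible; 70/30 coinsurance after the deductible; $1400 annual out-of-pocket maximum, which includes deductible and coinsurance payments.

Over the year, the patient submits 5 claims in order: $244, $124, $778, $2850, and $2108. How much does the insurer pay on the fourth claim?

Claim 1 — $244: fully absorbed by the deductible. Patient owes $244 (running OOP $244). Insurer: $244 − $244 = $0.
Claim 2 — $124: entire amount goes to the deductible. Cost to patient: $124. OOP to date $368. Plan pays $124 − $124 = $0.
Claim 3 — $778: deductible takes $232, $546 remains; 30% of $546 = $163.80. Patient owes $395.80 (running OOP $763.80). Insurer: $778 − $395.80 = $382.20.
Claim 4 — $2850: deductible already satisfied, so patient's share is 30% × $2850 = $855. That would push OOP to $1618.80, over the $1400 cap, so patient pays $1400 − $763.80 = $636.20. Insurer: $2850 − $636.20 = $2213.80.

$2213.80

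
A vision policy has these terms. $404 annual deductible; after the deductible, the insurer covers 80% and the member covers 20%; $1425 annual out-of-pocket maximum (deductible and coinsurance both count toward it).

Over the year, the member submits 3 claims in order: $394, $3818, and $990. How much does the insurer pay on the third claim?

Claim 1 ($394): entire amount goes to the deductible. Member pays $394; OOP now $394. Plan pays $394 − $394 = $0.
Claim 2 ($3818): deductible takes $10, $3808 remains; coinsurance $3808 × 20% = $761.60. Member owes $771.60 (running OOP $1165.60). Plan pays $3818 − $771.60 = $3046.40.
Claim 3 ($990): deductible met; 20% of $990 = $198. Member owes $198 (running OOP $1363.60). Insurer: $990 − $198 = $792.

$792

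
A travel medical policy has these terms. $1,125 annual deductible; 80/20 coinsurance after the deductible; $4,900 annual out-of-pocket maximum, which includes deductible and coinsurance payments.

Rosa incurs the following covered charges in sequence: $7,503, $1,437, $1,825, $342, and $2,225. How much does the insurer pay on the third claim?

Claim 1 ($7,503): $1,125 to deductible, leaving $6,378; coinsurance $6,378 × 20% = $1,275.60. Traveler owes $2,400.60 (running OOP $2,400.60). Plan pays $7,503 − $2,400.60 = $5,102.40.
Claim 2 ($1,437): 20% coinsurance on $1,437 = $287.40. Traveler owes $287.40 (running OOP $2,688). Insurer: $1,437 − $287.40 = $1,149.60.
Claim 3 ($1,825): deductible met; 20% of $1,825 = $365. Traveler owes $365 (running OOP $3,053). Insurer: $1,825 − $365 = $1,460.

$1,460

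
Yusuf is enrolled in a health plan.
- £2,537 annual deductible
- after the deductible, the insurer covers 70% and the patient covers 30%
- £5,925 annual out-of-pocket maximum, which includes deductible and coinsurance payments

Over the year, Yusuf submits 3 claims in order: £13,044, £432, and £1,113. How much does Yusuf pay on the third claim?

£106.30

#1 (£13,044): £2,537 to deductible, leaving £10,507; coinsurance £10,507 × 30% = £3,152.10. Patient pays £5,689.10; OOP now £5,689.10.
#2 (£432): deductible met; 30% of £432 = £129.60. Cost to patient: £129.60. OOP to date £5,818.70.
#3 (£1,113): deductible met; 30% of £1,113 = £333.90. That would push OOP to £6,152.60, over the £5,925 cap, so patient pays £5,925 − £5,818.70 = £106.30.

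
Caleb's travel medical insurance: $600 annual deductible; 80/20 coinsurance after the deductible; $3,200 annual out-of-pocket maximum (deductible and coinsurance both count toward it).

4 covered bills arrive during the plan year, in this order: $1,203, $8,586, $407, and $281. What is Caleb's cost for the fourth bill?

Claim 1 ($1,203): deductible takes $600, $603 remains; traveler's 20% is $120.60. Cost to traveler: $720.60. OOP to date $720.60.
Claim 2 ($8,586): 20% coinsurance on $8,586 = $1,717.20. Traveler pays $1,717.20; OOP now $2,437.80.
Claim 3 ($407): deductible already satisfied, so traveler's share is 20% × $407 = $81.40. Traveler pays $81.40; OOP now $2,519.20.
Claim 4 ($281): 20% coinsurance on $281 = $56.20. Traveler pays $56.20; OOP now $2,575.40.

$56.20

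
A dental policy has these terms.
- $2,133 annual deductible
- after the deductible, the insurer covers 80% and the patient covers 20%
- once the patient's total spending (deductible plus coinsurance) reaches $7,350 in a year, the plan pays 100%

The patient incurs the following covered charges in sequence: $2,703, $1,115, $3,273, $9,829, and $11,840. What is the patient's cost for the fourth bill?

$1,965.80

Claim 1 — $2,703: $2,133 to deductible, leaving $570; coinsurance $570 × 20% = $114. Patient owes $2,247 (running OOP $2,247).
Claim 2 — $1,115: deductible already satisfied, so patient's share is 20% × $1,115 = $223. Cost to patient: $223. OOP to date $2,470.
Claim 3 — $3,273: deductible already satisfied, so patient's share is 20% × $3,273 = $654.60. Patient pays $654.60; OOP now $3,124.60.
Claim 4 — $9,829: deductible met; 20% of $9,829 = $1,965.80. Cost to patient: $1,965.80. OOP to date $5,090.40.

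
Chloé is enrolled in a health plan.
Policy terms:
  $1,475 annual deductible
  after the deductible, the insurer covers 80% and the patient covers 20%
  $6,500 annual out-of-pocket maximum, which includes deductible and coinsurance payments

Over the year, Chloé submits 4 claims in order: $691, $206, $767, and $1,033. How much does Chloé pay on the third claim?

#1 ($691): fully absorbed by the deductible. Cost to patient: $691. OOP to date $691.
#2 ($206): fully absorbed by the deductible. Patient pays $206; OOP now $897.
#3 ($767): $578 finishes the deductible; $189 goes to coinsurance; coinsurance $189 × 20% = $37.80. Patient pays $615.80; OOP now $1,512.80.

$615.80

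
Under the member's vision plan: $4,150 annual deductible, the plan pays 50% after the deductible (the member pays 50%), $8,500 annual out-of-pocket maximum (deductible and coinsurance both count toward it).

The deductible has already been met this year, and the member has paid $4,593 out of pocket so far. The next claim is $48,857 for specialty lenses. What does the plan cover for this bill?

$44,950

The deductible is already satisfied, so the full bill goes to coinsurance.
Coinsurance: $48,857 × 50% = $24,428.50.
Year-to-date out-of-pocket would reach $4,593 + $24,428.50 = $29,021.50, above the $8,500 maximum, so the member pays only $8,500 − $4,593 = $3,907.
The plan picks up $48,857 − $3,907 = $44,950.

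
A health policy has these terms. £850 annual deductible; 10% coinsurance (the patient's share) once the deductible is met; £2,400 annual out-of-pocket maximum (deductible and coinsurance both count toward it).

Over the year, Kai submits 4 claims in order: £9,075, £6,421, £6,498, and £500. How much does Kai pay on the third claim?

#1 (£9,075): deductible takes £850, £8,225 remains; coinsurance £8,225 × 10% = £822.50. Patient owes £1,672.50 (running OOP £1,672.50).
#2 (£6,421): 10% coinsurance on £6,421 = £642.10. Patient pays £642.10; OOP now £2,314.60.
#3 (£6,498): deductible met; 10% of £6,498 = £649.80. Adding that to £2,314.60 gives £2,964.40, past the £2,400 cap; patient pays only £2,400 − £2,314.60 = £85.40.

£85.40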